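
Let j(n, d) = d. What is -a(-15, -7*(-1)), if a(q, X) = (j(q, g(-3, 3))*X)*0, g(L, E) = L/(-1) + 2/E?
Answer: 0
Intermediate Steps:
g(L, E) = -L + 2/E (g(L, E) = L*(-1) + 2/E = -L + 2/E)
a(q, X) = 0 (a(q, X) = ((-1*(-3) + 2/3)*X)*0 = ((3 + 2*(⅓))*X)*0 = ((3 + ⅔)*X)*0 = (11*X/3)*0 = 0)
-a(-15, -7*(-1)) = -1*0 = 0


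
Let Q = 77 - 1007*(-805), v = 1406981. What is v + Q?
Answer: 2217693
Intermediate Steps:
Q = 810712 (Q = 77 + 810635 = 810712)
v + Q = 1406981 + 810712 = 2217693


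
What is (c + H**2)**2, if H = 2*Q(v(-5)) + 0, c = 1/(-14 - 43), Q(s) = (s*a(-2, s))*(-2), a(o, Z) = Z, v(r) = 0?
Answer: 1/3249 ≈ 0.00030779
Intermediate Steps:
Q(s) = -2*s**2 (Q(s) = (s*s)*(-2) = s**2*(-2) = -2*s**2)
c = -1/57 (c = 1/(-57) = -1/57 ≈ -0.017544)
H = 0 (H = 2*(-2*0**2) + 0 = 2*(-2*0) + 0 = 2*0 + 0 = 0 + 0 = 0)
(c + H**2)**2 = (-1/57 + 0**2)**2 = (-1/57 + 0)**2 = (-1/57)**2 = 1/3249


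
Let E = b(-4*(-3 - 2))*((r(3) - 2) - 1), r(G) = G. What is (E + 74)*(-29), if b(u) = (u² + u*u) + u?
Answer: -2146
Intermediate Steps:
b(u) = u + 2*u² (b(u) = (u² + u²) + u = 2*u² + u = u + 2*u²)
E = 0 (E = ((-4*(-3 - 2))*(1 + 2*(-4*(-3 - 2))))*((3 - 2) - 1) = ((-4*(-5))*(1 + 2*(-4*(-5))))*(1 - 1) = (20*(1 + 2*20))*0 = (20*(1 + 40))*0 = (20*41)*0 = 820*0 = 0)
(E + 74)*(-29) = (0 + 74)*(-29) = 74*(-29) = -2146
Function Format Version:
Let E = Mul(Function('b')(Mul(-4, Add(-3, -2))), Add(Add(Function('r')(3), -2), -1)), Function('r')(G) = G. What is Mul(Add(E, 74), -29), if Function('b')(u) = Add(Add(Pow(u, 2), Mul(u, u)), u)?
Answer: -2146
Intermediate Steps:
Function('b')(u) = Add(u, Mul(2, Pow(u, 2))) (Function('b')(u) = Add(Add(Pow(u, 2), Pow(u, 2)), u) = Add(Mul(2, Pow(u, 2)), u) = Add(u, Mul(2, Pow(u, 2))))
E = 0 (E = Mul(Mul(Mul(-4, Add(-3, -2)), Add(1, Mul(2, Mul(-4, Add(-3, -2))))), Add(Add(3, -2), -1)) = Mul(Mul(Mul(-4, -5), Add(1, Mul(2, Mul(-4, -5)))), Add(1, -1)) = Mul(Mul(20, Add(1, Mul(2, 20))), 0) = Mul(Mul(20, Add(1, 40)), 0) = Mul(Mul(20, 41), 0) = Mul(820, 0) = 0)
Mul(Add(E, 74), -29) = Mul(Add(0, 74), -29) = Mul(74, -29) = -2146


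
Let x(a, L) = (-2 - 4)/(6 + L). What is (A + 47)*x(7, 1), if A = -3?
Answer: -264/7 ≈ -37.714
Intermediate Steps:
x(a, L) = -6/(6 + L)
(A + 47)*x(7, 1) = (-3 + 47)*(-6/(6 + 1)) = 44*(-6/7) = -264/7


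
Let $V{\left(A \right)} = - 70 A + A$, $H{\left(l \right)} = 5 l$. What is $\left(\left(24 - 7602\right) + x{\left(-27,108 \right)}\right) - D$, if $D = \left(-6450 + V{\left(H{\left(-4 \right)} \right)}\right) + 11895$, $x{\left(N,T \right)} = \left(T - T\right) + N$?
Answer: $-14430$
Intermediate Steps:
$x{\left(N,T \right)} = N$ ($x{\left(N,T \right)} = 0 + N = N$)
$V{\left(A \right)} = - 69 A$
$D = 6825$ ($D = \left(-6450 - 69 \cdot 5 \left(-4\right)\right) + 11895 = \left(-6450 - -1380\right) + 11895 = \left(-6450 + 1380\right) + 11895 = -5070 + 11895 = 6825$)
$\left(\left(24 - 7602\right) + x{\left(-27,108 \right)}\right) - D = \left(\left(24 - 7602\right) - 27\right) - 6825 = \left(-7578 - 27\right) - 6825 = -7605 - 6825 = -14430$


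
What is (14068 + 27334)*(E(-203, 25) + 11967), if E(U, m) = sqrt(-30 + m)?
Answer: 495457734 + 41402*I*sqrt(5) ≈ 4.9546e+8 + 92578.0*I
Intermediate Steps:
(14068 + 27334)*(E(-203, 25) + 11967) = (14068 + 27334)*(sqrt(-30 + 25) + 11967) = 41402*(sqrt(-5) + 11967) = 41402*(I*sqrt(5) + 11967) = 41402*(11967 + I*sqrt(5)) = 495457734 + 41402*I*sqrt(5)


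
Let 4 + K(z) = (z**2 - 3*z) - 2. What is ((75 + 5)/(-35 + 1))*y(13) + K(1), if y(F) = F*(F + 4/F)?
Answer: -7056/17 ≈ -415.06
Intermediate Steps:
K(z) = -6 + z**2 - 3*z (K(z) = -4 + ((z**2 - 3*z) - 2) = -4 + (-2 + z**2 - 3*z) = -6 + z**2 - 3*z)
((75 + 5)/(-35 + 1))*y(13) + K(1) = ((75 + 5)/(-35 + 1))*(4 + 13**2) + (-6 + 1**2 - 3*1) = (80/(-34))*(4 + 169) + (-6 + 1 - 3) = (80*(-1/34))*173 - 8 = -40/17*173 - 8 = -6920/17 - 8 = -7056/17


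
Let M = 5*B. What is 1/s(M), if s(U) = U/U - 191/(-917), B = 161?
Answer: 917/1108 ≈ 0.82762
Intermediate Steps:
M = 805 (M = 5*161 = 805)
s(U) = 1108/917 (s(U) = 1 - 191*(-1/917) = 1 + 191/917 = 1108/917)
1/s(M) = 1/(1108/917) = 917/1108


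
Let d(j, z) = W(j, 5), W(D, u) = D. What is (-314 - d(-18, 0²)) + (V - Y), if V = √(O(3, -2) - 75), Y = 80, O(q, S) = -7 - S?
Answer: -376 + 4*I*√5 ≈ -376.0 + 8.9443*I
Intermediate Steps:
d(j, z) = j
V = 4*I*√5 (V = √((-7 - 1*(-2)) - 75) = √((-7 + 2) - 75) = √(-5 - 75) = √(-80) = 4*I*√5 ≈ 8.9443*I)
(-314 - d(-18, 0²)) + (V - Y) = (-314 - 1*(-18)) + (4*I*√5 - 1*80) = (-314 + 18) + (4*I*√5 - 80) = -296 + (-80 + 4*I*√5) = -376 + 4*I*√5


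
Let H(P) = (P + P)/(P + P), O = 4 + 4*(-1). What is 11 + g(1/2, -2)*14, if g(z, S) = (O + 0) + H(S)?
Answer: 25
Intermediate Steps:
O = 0 (O = 4 - 4 = 0)
H(P) = 1 (H(P) = (2*P)/((2*P)) = (2*P)*(1/(2*P)) = 1)
g(z, S) = 1 (g(z, S) = (0 + 0) + 1 = 0 + 1 = 1)
11 + g(1/2, -2)*14 = 11 + 1*14 = 11 + 14 = 25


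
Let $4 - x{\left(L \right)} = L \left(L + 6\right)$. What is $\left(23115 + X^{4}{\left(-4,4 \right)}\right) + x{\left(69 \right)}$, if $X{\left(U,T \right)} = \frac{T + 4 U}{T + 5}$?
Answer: $\frac{1453720}{81} \approx 17947.0$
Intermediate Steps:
$x{\left(L \right)} = 4 - L \left(6 + L\right)$ ($x{\left(L \right)} = 4 - L \left(L + 6\right) = 4 - L \left(6 + L\right)$)
$X{\left(U,T \right)} = \frac{T + 4 U}{5 + T}$
$\left(23115 + X^{4}{\left(-4,4 \right)}\right) + x{\left(69 \right)} = \left(23115 + \left(\frac{4 + 4 \left(-4\right)}{5 + 4}\right)^{4}\right) - 5171 = \left(23115 + \left(\frac{4 - 16}{9}\right)^{4}\right) - 5171 = \left(23115 + \left(\frac{1}{9} \left(-12\right)\right)^{4}\right) - 5171 = \left(23115 + \left(- \frac{4}{3}\right)^{4}\right) - 5171 = \left(23115 + \frac{256}{81}\right) - 5171 = \frac{1872571}{81} - 5171 = \frac{1453720}{81}$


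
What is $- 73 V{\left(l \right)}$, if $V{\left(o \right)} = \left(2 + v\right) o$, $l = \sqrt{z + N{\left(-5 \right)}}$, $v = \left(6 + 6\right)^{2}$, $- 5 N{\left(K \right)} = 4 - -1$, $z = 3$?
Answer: $- 10658 \sqrt{2} \approx -15073.0$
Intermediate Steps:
$N{\left(K \right)} = -1$ ($N{\left(K \right)} = - \frac{4 - -1}{5} = - \frac{4 + 1}{5} = \left(- \frac{1}{5}\right) 5 = -1$)
$v = 144$ ($v = 12^{2} = 144$)
$l = \sqrt{2}$ ($l = \sqrt{3 - 1} = \sqrt{2} \approx 1.4142$)
$V{\left(o \right)} = 146 o$ ($V{\left(o \right)} = \left(2 + 144\right) o = 146 o$)
$- 73 V{\left(l \right)} = - 73 \cdot 146 \sqrt{2} = - 10658 \sqrt{2}$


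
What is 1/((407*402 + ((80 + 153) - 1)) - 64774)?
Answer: 1/99072 ≈ 1.0094e-5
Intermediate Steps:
1/((407*402 + ((80 + 153) - 1)) - 64774) = 1/((163614 + (233 - 1)) - 64774) = 1/((163614 + 232) - 64774) = 1/(163846 - 64774) = 1/99072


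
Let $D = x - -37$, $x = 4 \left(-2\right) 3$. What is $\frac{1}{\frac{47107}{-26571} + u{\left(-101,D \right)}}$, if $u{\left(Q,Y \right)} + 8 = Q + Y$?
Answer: $- \frac{1563}{152819} \approx -0.010228$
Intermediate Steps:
$x = -24$ ($x = \left(-8\right) 3 = -24$)
$D = 13$ ($D = -24 - -37 = -24 + 37 = 13$)
$u{\left(Q,Y \right)} = -8 + Q + Y$ ($u{\left(Q,Y \right)} = -8 + \left(Q + Y\right) = -8 + Q + Y$)
$\frac{1}{\frac{47107}{-26571} + u{\left(-101,D \right)}} = \frac{1}{\frac{47107}{-26571} - 96} = \frac{1}{47107 \left(- \frac{1}{26571}\right) - 96} = \frac{1}{- \frac{2771}{1563} - 96} = \frac{1}{- \frac{152819}{1563}} = - \frac{1563}{152819}$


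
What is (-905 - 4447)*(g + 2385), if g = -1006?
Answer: -7380408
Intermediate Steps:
(-905 - 4447)*(g + 2385) = (-905 - 4447)*(-1006 + 2385) = -5352*1379 = -7380408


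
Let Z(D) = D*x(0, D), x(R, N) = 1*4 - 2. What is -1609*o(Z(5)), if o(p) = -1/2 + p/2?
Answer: -14481/2 ≈ -7240.5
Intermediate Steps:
x(R, N) = 2 (x(R, N) = 4 - 2 = 2)
Z(D) = 2*D (Z(D) = D*2 = 2*D)
o(p) = -½ + p/2 (o(p) = -1*½ + p*(½) = -½ + p/2)
-1609*o(Z(5)) = -1609*(-½ + (2*5)/2) = -1609*(-½ + (½)*10) = -1609*(-½ + 5) = -1609*9/2 = -14481/2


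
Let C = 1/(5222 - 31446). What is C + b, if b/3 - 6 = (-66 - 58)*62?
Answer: -604358305/26224 ≈ -23046.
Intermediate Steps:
C = -1/26224 (C = 1/(-26224) = -1/26224 ≈ -3.8133e-5)
b = -23046 (b = 18 + 3*((-66 - 58)*62) = 18 + 3*(-124*62) = 18 + 3*(-7688) = 18 - 23064 = -23046)
C + b = -1/26224 - 23046 = -604358305/26224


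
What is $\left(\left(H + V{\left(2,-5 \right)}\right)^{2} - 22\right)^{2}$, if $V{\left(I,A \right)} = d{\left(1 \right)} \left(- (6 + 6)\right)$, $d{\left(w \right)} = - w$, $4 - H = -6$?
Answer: $213444$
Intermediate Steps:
$H = 10$ ($H = 4 - -6 = 4 + 6 = 10$)
$V{\left(I,A \right)} = 12$ ($V{\left(I,A \right)} = \left(-1\right) 1 \left(- (6 + 6)\right) = - \left(-1\right) 12 = \left(-1\right) \left(-12\right) = 12$)
$\left(\left(H + V{\left(2,-5 \right)}\right)^{2} - 22\right)^{2} = \left(\left(10 + 12\right)^{2} - 22\right)^{2} = \left(22^{2} - 22\right)^{2} = \left(484 - 22\right)^{2} = 462^{2} = 213444$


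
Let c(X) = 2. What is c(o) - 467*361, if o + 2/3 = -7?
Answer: -168585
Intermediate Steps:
o = -23/3 (o = -2/3 - 7 = -23/3 ≈ -7.6667)
c(o) - 467*361 = 2 - 467*361 = 2 - 168587 = -168585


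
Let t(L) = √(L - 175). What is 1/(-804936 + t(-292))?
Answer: -804936/647921964563 - I*√467/647921964563 ≈ -1.2423e-6 - 3.3353e-11*I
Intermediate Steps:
t(L) = √(-175 + L)
1/(-804936 + t(-292)) = 1/(-804936 + √(-175 - 292)) = 1/(-804936 + √(-467)) = 1/(-804936 + I*√467)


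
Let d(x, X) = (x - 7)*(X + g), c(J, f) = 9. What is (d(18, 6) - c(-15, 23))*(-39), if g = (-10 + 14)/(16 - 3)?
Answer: -2355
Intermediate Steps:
g = 4/13 ≈ 0.30769
d(x, X) = (-7 + x)*(4/13 + X) (d(x, X) = (x - 7)*(X + 4/13) = (-7 + x)*(4/13 + X))
(d(18, 6) - c(-15, 23))*(-39) = ((-28/13 - 7*6 + (4/13)*18 + 6*18) - 1*9)*(-39) = ((-28/13 - 42 + 72/13 + 108) - 9)*(-39) = (902/13 - 9)*(-39) = (785/13)*(-39) = -2355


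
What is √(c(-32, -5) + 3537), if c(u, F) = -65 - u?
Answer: 4*√219 ≈ 59.195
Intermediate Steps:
√(c(-32, -5) + 3537) = √((-65 - 1*(-32)) + 3537) = √((-65 + 32) + 3537) = √(-33 + 3537) = √3504 = 4*√219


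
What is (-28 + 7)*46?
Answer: -966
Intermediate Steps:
(-28 + 7)*46 = -21*46 = -966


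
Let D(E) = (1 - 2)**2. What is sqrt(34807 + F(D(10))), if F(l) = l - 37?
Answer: sqrt(34771) ≈ 186.47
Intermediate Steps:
D(E) = 1 (D(E) = (-1)**2 = 1)
F(l) = -37 + l
sqrt(34807 + F(D(10))) = sqrt(34807 + (-37 + 1)) = sqrt(34807 - 36) = sqrt(34771)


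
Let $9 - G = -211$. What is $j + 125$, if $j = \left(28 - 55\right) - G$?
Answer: $-122$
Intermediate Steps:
$G = 220$ ($G = 9 - -211 = 9 + 211 = 220$)
$j = -247$ ($j = \left(28 - 55\right) - 220 = -27 - 220 = -247$)
$j + 125 = -247 + 125 = -122$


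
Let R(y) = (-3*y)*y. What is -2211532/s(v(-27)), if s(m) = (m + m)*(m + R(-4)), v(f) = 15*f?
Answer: -1105766/183465 ≈ -6.0271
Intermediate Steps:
R(y) = -3*y²
s(m) = 2*m*(-48 + m) (s(m) = (m + m)*(m - 3*(-4)²) = (2*m)*(m - 3*16) = (2*m)*(m - 48) = (2*m)*(-48 + m) = 2*m*(-48 + m))
-2211532/s(v(-27)) = -2211532*(-1/(810*(-48 + 15*(-27)))) = -2211532*(-1/(810*(-48 - 405))) = -2211532/(2*(-405)*(-453)) = -2211532/366930 = -2211532*1/366930 = -1105766/183465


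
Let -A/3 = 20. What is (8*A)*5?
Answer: -2400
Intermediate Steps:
A = -60 (A = -3*20 = -60)
(8*A)*5 = (8*(-60))*5 = -480*5 = -2400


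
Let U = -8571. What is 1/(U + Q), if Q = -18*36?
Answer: -1/9219 ≈ -0.00010847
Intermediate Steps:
Q = -648
1/(U + Q) = 1/(-8571 - 648) = 1/(-9219) = -1/9219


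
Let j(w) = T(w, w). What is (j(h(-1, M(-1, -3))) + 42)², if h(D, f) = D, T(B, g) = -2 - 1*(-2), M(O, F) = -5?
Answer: 1764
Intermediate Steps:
T(B, g) = 0 (T(B, g) = -2 + 2 = 0)
j(w) = 0
(j(h(-1, M(-1, -3))) + 42)² = (0 + 42)² = 42² = 1764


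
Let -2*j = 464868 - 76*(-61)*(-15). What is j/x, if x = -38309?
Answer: 6816/1321 ≈ 5.1597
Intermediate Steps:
j = -197664 (j = -(464868 - 76*(-61)*(-15))/2 = -(464868 - (-4636)*(-15))/2 = -(464868 - 1*69540)/2 = -(464868 - 69540)/2 = -1/2*395328 = -197664)
j/x = -197664/(-38309) = -197664*(-1/38309) = 6816/1321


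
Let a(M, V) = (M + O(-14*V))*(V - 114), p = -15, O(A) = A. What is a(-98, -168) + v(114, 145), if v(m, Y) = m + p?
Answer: -635529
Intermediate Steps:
v(m, Y) = -15 + m (v(m, Y) = m - 15 = -15 + m)
a(M, V) = (-114 + V)*(M - 14*V) (a(M, V) = (M - 14*V)*(V - 114) = (M - 14*V)*(-114 + V) = (-114 + V)*(M - 14*V))
a(-98, -168) + v(114, 145) = (-114*(-98) - 14*(-168)**2 + 1596*(-168) - 98*(-168)) + (-15 + 114) = (11172 - 14*28224 - 268128 + 16464) + 99 = (11172 - 395136 - 268128 + 16464) + 99 = -635628 + 99 = -635529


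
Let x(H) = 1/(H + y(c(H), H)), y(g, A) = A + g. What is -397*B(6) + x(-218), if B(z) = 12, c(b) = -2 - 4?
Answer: -2105689/442 ≈ -4764.0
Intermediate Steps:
c(b) = -6
x(H) = 1/(-6 + 2*H) (x(H) = 1/(H + (H - 6)) = 1/(H + (-6 + H)) = 1/(-6 + 2*H))
-397*B(6) + x(-218) = -397*12 + 1/(2*(-3 - 218)) = -4764 + (1/2)/(-221) = -4764 + (1/2)*(-1/221) = -4764 - 1/442 = -2105689/442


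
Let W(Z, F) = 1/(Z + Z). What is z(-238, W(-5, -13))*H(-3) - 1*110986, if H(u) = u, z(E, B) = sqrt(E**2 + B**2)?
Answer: -110986 - 3*sqrt(5664401)/10 ≈ -1.1170e+5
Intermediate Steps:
W(Z, F) = 1/(2*Z)
z(E, B) = sqrt(B**2 + E**2)
z(-238, W(-5, -13))*H(-3) - 1*110986 = sqrt(((1/2)/(-5))**2 + (-238)**2)*(-3) - 1*110986 = sqrt(((1/2)*(-1/5))**2 + 56644)*(-3) - 110986 = sqrt((-1/10)**2 + 56644)*(-3) - 110986 = sqrt(1/100 + 56644)*(-3) - 110986 = sqrt(5664401/100)*(-3) - 110986 = (sqrt(5664401)/10)*(-3) - 110986 = -3*sqrt(5664401)/10 - 110986 = -110986 - 3*sqrt(5664401)/10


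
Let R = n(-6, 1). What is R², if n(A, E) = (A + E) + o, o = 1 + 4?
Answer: 0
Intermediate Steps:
o = 5
n(A, E) = 5 + A + E (n(A, E) = (A + E) + 5 = 5 + A + E)
R = 0 (R = 5 - 6 + 1 = 0)
R² = 0² = 0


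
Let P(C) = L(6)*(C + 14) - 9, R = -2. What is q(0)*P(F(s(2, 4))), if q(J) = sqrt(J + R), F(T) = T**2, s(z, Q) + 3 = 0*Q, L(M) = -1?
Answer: -32*I*sqrt(2) ≈ -45.255*I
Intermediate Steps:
s(z, Q) = -3 (s(z, Q) = -3 + 0*Q = -3 + 0 = -3)
P(C) = -23 - C (P(C) = -(C + 14) - 9 = -(14 + C) - 9 = (-14 - C) - 9 = -23 - C)
q(J) = sqrt(-2 + J) (q(J) = sqrt(J - 2) = sqrt(-2 + J))
q(0)*P(F(s(2, 4))) = sqrt(-2 + 0)*(-23 - 1*(-3)**2) = sqrt(-2)*(-23 - 1*9) = (I*sqrt(2))*(-23 - 9) = (I*sqrt(2))*(-32) = -32*I*sqrt(2)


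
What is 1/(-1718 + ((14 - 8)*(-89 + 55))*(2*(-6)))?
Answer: 1/730 ≈ 0.0013699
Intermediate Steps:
1/(-1718 + ((14 - 8)*(-89 + 55))*(2*(-6))) = 1/(-1718 + (6*(-34))*(-12)) = 1/(-1718 - 204*(-12)) = 1/(-1718 + 2448) = 1/730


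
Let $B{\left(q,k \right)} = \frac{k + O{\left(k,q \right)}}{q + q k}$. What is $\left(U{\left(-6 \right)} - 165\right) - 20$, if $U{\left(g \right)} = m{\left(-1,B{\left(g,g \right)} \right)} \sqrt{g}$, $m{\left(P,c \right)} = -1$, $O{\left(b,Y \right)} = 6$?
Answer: $-185 - i \sqrt{6} \approx -185.0 - 2.4495 i$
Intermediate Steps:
$B{\left(q,k \right)} = \frac{6 + k}{q + k q}$ ($B{\left(q,k \right)} = \frac{k + 6}{q + q k} = \frac{6 + k}{q + k q}$)
$U{\left(g \right)} = - \sqrt{g}$
$\left(U{\left(-6 \right)} - 165\right) - 20 = \left(- \sqrt{-6} - 165\right) - 20 = \left(- i \sqrt{6} - 165\right) - 20 = \left(-165 - i \sqrt{6}\right) - 20 = -185 - i \sqrt{6}$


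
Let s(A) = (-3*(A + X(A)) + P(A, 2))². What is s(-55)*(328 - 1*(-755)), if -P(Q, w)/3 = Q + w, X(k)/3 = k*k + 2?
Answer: 784777063563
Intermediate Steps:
X(k) = 6 + 3*k² (X(k) = 3*(k*k + 2) = 3*(k² + 2) = 3*(2 + k²) = 6 + 3*k²)
P(Q, w) = -3*Q - 3*w (P(Q, w) = -3*(Q + w) = -3*Q - 3*w)
s(A) = (-24 - 9*A² - 6*A)² (s(A) = (-3*(A + (6 + 3*A²)) + (-3*A - 3*2))² = (-3*(6 + A + 3*A²) + (-3*A - 6))² = ((-18 - 9*A² - 3*A) + (-6 - 3*A))² = (-24 - 9*A² - 6*A)²)
s(-55)*(328 - 1*(-755)) = (9*(8 + 2*(-55) + 3*(-55)²)²)*(328 - 1*(-755)) = (9*(8 - 110 + 3*3025)²)*(328 + 755) = (9*(8 - 110 + 9075)²)*1083 = (9*8973²)*1083 = (9*80514729)*1083 = 724632561*1083 = 784777063563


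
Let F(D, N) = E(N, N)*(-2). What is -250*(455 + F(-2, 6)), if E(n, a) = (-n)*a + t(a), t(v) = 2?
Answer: -130750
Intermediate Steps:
E(n, a) = 2 - a*n (E(n, a) = (-n)*a + 2 = -a*n + 2 = 2 - a*n)
F(D, N) = -4 + 2*N**2 (F(D, N) = (2 - N*N)*(-2) = (2 - N**2)*(-2) = -4 + 2*N**2)
-250*(455 + F(-2, 6)) = -250*(455 + (-4 + 2*6**2)) = -250*(455 + (-4 + 2*36)) = -250*(455 + (-4 + 72)) = -250*(455 + 68) = -250*523 = -130750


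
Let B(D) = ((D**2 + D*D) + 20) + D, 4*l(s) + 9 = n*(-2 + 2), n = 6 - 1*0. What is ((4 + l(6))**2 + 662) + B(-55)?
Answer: 106881/16 ≈ 6680.1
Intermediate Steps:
n = 6 (n = 6 + 0 = 6)
l(s) = -9/4 (l(s) = -9/4 + (6*(-2 + 2))/4 = -9/4 + (6*0)/4 = -9/4 + (1/4)*0 = -9/4 + 0 = -9/4)
B(D) = 20 + D + 2*D**2 (B(D) = ((D**2 + D**2) + 20) + D = (2*D**2 + 20) + D = (20 + 2*D**2) + D = 20 + D + 2*D**2)
((4 + l(6))**2 + 662) + B(-55) = ((4 - 9/4)**2 + 662) + (20 - 55 + 2*(-55)**2) = ((7/4)**2 + 662) + (20 - 55 + 2*3025) = (49/16 + 662) + (20 - 55 + 6050) = 10641/16 + 6015 = 106881/16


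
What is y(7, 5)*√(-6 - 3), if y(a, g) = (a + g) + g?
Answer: 51*I ≈ 51.0*I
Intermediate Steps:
y(a, g) = a + 2*g
y(7, 5)*√(-6 - 3) = (7 + 2*5)*√(-6 - 3) = (7 + 10)*√(-9) = 17*(3*I) = 51*I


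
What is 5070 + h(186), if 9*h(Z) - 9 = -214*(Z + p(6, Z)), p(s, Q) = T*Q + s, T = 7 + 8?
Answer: -197503/3 ≈ -65834.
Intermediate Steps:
T = 15
p(s, Q) = s + 15*Q (p(s, Q) = 15*Q + s = s + 15*Q)
h(Z) = -425/3 - 3424*Z/9 (h(Z) = 1 + (-214*(Z + (6 + 15*Z)))/9 = 1 + (-214*(6 + 16*Z))/9 = 1 + (-1284 - 3424*Z)/9 = 1 + (-428/3 - 3424*Z/9) = -425/3 - 3424*Z/9)
5070 + h(186) = 5070 + (-425/3 - 3424/9*186) = 5070 + (-425/3 - 212288/3) = 5070 - 212713/3 = -197503/3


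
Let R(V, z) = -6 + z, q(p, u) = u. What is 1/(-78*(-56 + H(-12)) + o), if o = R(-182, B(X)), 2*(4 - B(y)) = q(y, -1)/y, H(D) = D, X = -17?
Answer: 34/180267 ≈ 0.00018861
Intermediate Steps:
B(y) = 4 + 1/(2*y) (B(y) = 4 - (-1)/(2*y) = 4 + 1/(2*y))
o = -69/34 (o = -6 + (4 + (½)/(-17)) = -6 + (4 + (½)*(-1/17)) = -6 + (4 - 1/34) = -6 + 135/34 = -69/34 ≈ -2.0294)
1/(-78*(-56 + H(-12)) + o) = 1/(-78*(-56 - 12) - 69/34) = 1/(-78*(-68) - 69/34) = 1/(5304 - 69/34) = 1/(180267/34) = 34/180267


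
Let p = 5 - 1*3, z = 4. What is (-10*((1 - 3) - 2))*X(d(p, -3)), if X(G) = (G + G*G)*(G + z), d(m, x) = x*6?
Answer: -171360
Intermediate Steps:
p = 2 (p = 5 - 3 = 2)
d(m, x) = 6*x
X(G) = (4 + G)*(G + G²) (X(G) = (G + G*G)*(G + 4) = (G + G²)*(4 + G) = (4 + G)*(G + G²))
(-10*((1 - 3) - 2))*X(d(p, -3)) = (-10*((1 - 3) - 2))*((6*(-3))*(4 + (6*(-3))² + 5*(6*(-3)))) = (-10*(-2 - 2))*(-18*(4 + (-18)² + 5*(-18))) = (-10*(-4))*(-18*(4 + 324 - 90)) = 40*(-18*238) = 40*(-4284) = -171360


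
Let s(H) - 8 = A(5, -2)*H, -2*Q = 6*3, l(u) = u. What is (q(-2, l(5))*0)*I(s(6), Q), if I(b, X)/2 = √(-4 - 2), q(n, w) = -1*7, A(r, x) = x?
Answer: 0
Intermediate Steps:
q(n, w) = -7
Q = -9 (Q = -3*3 = -½*18 = -9)
s(H) = 8 - 2*H
I(b, X) = 2*I*√6 (I(b, X) = 2*√(-4 - 2) = 2*√(-6) = 2*(I*√6) = 2*I*√6)
(q(-2, l(5))*0)*I(s(6), Q) = (-7*0)*(2*I*√6) = 0*(2*I*√6) = 0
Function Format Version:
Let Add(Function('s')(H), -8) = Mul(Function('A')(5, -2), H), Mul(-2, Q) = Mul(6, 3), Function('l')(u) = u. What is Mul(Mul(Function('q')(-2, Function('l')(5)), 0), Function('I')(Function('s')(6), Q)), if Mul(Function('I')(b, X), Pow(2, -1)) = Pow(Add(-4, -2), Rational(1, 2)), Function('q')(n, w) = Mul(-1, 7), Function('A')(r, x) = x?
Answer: 0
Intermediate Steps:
Function('q')(n, w) = -7
Q = -9 (Q = Mul(Rational(-1, 2), Mul(6, 3)) = Mul(Rational(-1, 2), 18) = -9)
Function('s')(H) = Add(8, Mul(-2, H))
Function('I')(b, X) = Mul(2, I, Pow(6, Rational(1, 2))) (Function('I')(b, X) = Mul(2, Pow(Add(-4, -2), Rational(1, 2))) = Mul(2, Pow(-6, Rational(1, 2))) = Mul(2, Mul(I, Pow(6, Rational(1, 2)))) = Mul(2, I, Pow(6, Rational(1, 2))))
Mul(Mul(Function('q')(-2, Function('l')(5)), 0), Function('I')(Function('s')(6), Q)) = Mul(Mul(-7, 0), Mul(2, I, Pow(6, Rational(1, 2)))) = Mul(0, Mul(2, I, Pow(6, Rational(1, 2)))) = 0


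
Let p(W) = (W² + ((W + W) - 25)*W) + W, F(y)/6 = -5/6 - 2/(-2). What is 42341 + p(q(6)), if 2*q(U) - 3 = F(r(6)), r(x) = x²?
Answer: 42305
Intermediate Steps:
F(y) = 1 (F(y) = 6*(-5/6 - 2/(-2)) = 6*(-5*⅙ - 2*(-½)) = 6*(-⅚ + 1) = 6*(⅙) = 1)
q(U) = 2 (q(U) = 3/2 + (½)*1 = 3/2 + ½ = 2)
p(W) = W + W² + W*(-25 + 2*W) (p(W) = (W² + (2*W - 25)*W) + W = (W² + (-25 + 2*W)*W) + W = (W² + W*(-25 + 2*W)) + W = W + W² + W*(-25 + 2*W))
42341 + p(q(6)) = 42341 + 3*2*(-8 + 2) = 42341 + 3*2*(-6) = 42341 - 36 = 42305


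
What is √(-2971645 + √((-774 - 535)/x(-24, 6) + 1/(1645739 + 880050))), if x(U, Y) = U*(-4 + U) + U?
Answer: √(-682485709462440013620 + 2525789*I*√16701815896437434)/15154734 ≈ 0.00041224 + 1723.8*I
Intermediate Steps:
x(U, Y) = U + U*(-4 + U)
√(-2971645 + √((-774 - 535)/x(-24, 6) + 1/(1645739 + 880050))) = √(-2971645 + √((-774 - 535)/((-24*(-3 - 24))) + 1/(1645739 + 880050))) = √(-2971645 + √(-1309/(-24*(-27)) + 1/2525789)) = √(-2971645 + √(-1309/648 + 1/2525789)) = √(-2971645 + √(-3306257153/1636711272)) = √(-2971645 + I*√16701815896437434/90928404)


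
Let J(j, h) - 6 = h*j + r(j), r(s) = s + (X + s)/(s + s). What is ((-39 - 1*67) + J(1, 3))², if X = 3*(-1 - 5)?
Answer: 43681/4 ≈ 10920.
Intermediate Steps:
X = -18 (X = 3*(-6) = -18)
r(s) = s + (-18 + s)/(2*s) (r(s) = s + (-18 + s)/(s + s) = s + (-18 + s)/((2*s)) = s + (-18 + s)*(1/(2*s)) = s + (-18 + s)/(2*s))
J(j, h) = 13/2 + j - 9/j + h*j (J(j, h) = 6 + (h*j + (½ + j - 9/j)) = 6 + (½ + j - 9/j + h*j) = 13/2 + j - 9/j + h*j)
((-39 - 1*67) + J(1, 3))² = ((-39 - 1*67) + (13/2 + 1 - 9/1 + 3*1))² = ((-39 - 67) + (13/2 + 1 - 9*1 + 3))² = (-106 + (13/2 + 1 - 9 + 3))² = (-106 + 3/2)² = (-209/2)² = 43681/4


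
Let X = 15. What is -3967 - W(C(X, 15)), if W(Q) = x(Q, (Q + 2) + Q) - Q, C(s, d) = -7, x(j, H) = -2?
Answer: -3972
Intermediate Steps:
W(Q) = -2 - Q
-3967 - W(C(X, 15)) = -3967 - (-2 - 1*(-7)) = -3967 - (-2 + 7) = -3967 - 1*5 = -3967 - 5 = -3972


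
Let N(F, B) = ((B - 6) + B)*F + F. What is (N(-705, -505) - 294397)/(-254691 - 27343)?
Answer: -210589/141017 ≈ -1.4934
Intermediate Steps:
N(F, B) = F + F*(-6 + 2*B) (N(F, B) = ((-6 + B) + B)*F + F = (-6 + 2*B)*F + F = F*(-6 + 2*B) + F = F + F*(-6 + 2*B))
(N(-705, -505) - 294397)/(-254691 - 27343) = (-705*(-5 + 2*(-505)) - 294397)/(-254691 - 27343) = (-705*(-5 - 1010) - 294397)/(-282034) = (-705*(-1015) - 294397)*(-1/282034) = (715575 - 294397)*(-1/282034) = 421178*(-1/282034) = -210589/141017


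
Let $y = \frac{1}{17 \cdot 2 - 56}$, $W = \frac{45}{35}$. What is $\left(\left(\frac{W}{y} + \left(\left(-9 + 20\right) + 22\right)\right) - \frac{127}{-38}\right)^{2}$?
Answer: $\frac{4592449}{70756} \approx 64.905$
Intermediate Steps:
$W = \frac{9}{7}$ ($W = 45 \cdot \frac{1}{35} = \frac{9}{7} \approx 1.2857$)
$y = - \frac{1}{22}$ ($y = \frac{1}{34 - 56} = \frac{1}{-22} = - \frac{1}{22} \approx -0.045455$)
$\left(\left(\frac{W}{y} + \left(\left(-9 + 20\right) + 22\right)\right) - \frac{127}{-38}\right)^{2} = \left(\left(\frac{9}{7 \left(- \frac{1}{22}\right)} + \left(\left(-9 + 20\right) + 22\right)\right) - \frac{127}{-38}\right)^{2} = \left(\left(\frac{9}{7} \left(-22\right) + \left(11 + 22\right)\right) - - \frac{127}{38}\right)^{2} = \left(\left(- \frac{198}{7} + 33\right) + \frac{127}{38}\right)^{2} = \left(\frac{33}{7} + \frac{127}{38}\right)^{2} = \left(\frac{2143}{266}\right)^{2} = \frac{4592449}{70756}$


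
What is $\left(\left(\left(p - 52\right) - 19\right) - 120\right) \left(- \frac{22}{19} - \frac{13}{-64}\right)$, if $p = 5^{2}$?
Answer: $\frac{96363}{608} \approx 158.49$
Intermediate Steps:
$p = 25$
$\left(\left(\left(p - 52\right) - 19\right) - 120\right) \left(- \frac{22}{19} - \frac{13}{-64}\right) = \left(\left(\left(25 - 52\right) - 19\right) - 120\right) \left(- \frac{22}{19} - \frac{13}{-64}\right) = \left(\left(-27 - 19\right) - 120\right) \left(\left(-22\right) \frac{1}{19} - - \frac{13}{64}\right) = \left(-46 - 120\right) \left(- \frac{22}{19} + \frac{13}{64}\right) = \left(-166\right) \left(- \frac{1161}{1216}\right) = \frac{96363}{608}$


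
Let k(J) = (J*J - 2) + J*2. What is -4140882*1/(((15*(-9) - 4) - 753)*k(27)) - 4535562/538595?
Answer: -464724998817/187606641970 ≈ -2.4771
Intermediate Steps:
k(J) = -2 + J² + 2*J (k(J) = (J² - 2) + 2*J = (-2 + J²) + 2*J = -2 + J² + 2*J)
-4140882*1/(((15*(-9) - 4) - 753)*k(27)) - 4535562/538595 = -4140882*1/(((15*(-9) - 4) - 753)*(-2 + 27² + 2*27)) - 4535562/538595 = -4140882*1/(((-135 - 4) - 753)*(-2 + 729 + 54)) - 4535562*1/538595 = -4140882*1/(781*(-139 - 753)) - 4535562/538595 = -4140882/(781*(-892)) - 4535562/538595 = -4140882/(-696652) - 4535562/538595 = -4140882*(-1/696652) - 4535562/538595 = 2070441/348326 - 4535562/538595 = -464724998817/187606641970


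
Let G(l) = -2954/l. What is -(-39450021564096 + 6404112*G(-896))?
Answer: 157800001802157/4 ≈ 3.9450e+13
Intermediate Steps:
-(-39450021564096 + 6404112*G(-896)) = -6404112/(1/(-6160108 - 2954/(-896))) = -6404112/(1/(-6160108 - 2954*(-1/896))) = -6404112/(1/(-6160108 + 211/64)) = -6404112/(1/(-394246701/64)) = -6404112/(-64/394246701) = -6404112*(-394246701/64) = 157800001802157/4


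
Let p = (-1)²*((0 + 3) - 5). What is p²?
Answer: 4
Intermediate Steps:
p = -2 (p = 1*(3 - 5) = 1*(-2) = -2)
p² = (-2)² = 4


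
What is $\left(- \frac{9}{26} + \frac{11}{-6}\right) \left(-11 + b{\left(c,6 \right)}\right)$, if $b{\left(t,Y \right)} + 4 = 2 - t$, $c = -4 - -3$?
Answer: $\frac{340}{13} \approx 26.154$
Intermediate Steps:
$c = -1$ ($c = -4 + 3 = -1$)
$b{\left(t,Y \right)} = -2 - t$ ($b{\left(t,Y \right)} = -4 - \left(-2 + t\right) = -2 - t$)
$\left(- \frac{9}{26} + \frac{11}{-6}\right) \left(-11 + b{\left(c,6 \right)}\right) = \left(- \frac{9}{26} + \frac{11}{-6}\right) \left(-11 - 1\right) = \left(\left(-9\right) \frac{1}{26} + 11 \left(- \frac{1}{6}\right)\right) \left(-11 + \left(-2 + 1\right)\right) = \left(- \frac{9}{26} - \frac{11}{6}\right) \left(-11 - 1\right) = \left(- \frac{85}{39}\right) \left(-12\right) = \frac{340}{13}$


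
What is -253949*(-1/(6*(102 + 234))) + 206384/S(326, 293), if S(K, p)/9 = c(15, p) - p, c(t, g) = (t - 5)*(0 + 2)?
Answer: 471389/11232 ≈ 41.968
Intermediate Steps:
c(t, g) = -10 + 2*t (c(t, g) = (-5 + t)*2 = -10 + 2*t)
S(K, p) = 180 - 9*p (S(K, p) = 9*((-10 + 2*15) - p) = 9*((-10 + 30) - p) = 9*(20 - p) = 180 - 9*p)
-253949*(-1/(6*(102 + 234))) + 206384/S(326, 293) = -253949*(-1/(6*(102 + 234))) + 206384/(180 - 9*293) = -253949/(336*(-6)) + 206384/(180 - 2637) = -253949/(-2016) + 206384/(-2457) = -253949*(-1/2016) + 206384*(-1/2457) = 253949/2016 - 206384/2457 = 471389/11232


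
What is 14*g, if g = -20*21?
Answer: -5880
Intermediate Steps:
g = -420
14*g = 14*(-420) = -5880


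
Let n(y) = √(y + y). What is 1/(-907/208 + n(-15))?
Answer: -188656/2120569 - 43264*I*√30/2120569 ≈ -0.088965 - 0.11175*I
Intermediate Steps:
n(y) = √2*√y (n(y) = √(2*y) = √2*√y)
1/(-907/208 + n(-15)) = 1/(-907/208 + √2*√(-15)) = 1/(-907*1/208 + √2*(I*√15)) = 1/(-907/208 + I*√30)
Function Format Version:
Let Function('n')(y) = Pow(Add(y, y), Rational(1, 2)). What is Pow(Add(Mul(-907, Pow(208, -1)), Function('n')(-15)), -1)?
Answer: Add(Rational(-188656, 2120569), Mul(Rational(-43264, 2120569), I, Pow(30, Rational(1, 2)))) ≈ Add(-0.088965, Mul(-0.11175, I))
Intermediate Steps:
Function('n')(y) = Mul(Pow(2, Rational(1, 2)), Pow(y, Rational(1, 2))) (Function('n')(y) = Pow(Mul(2, y), Rational(1, 2)) = Mul(Pow(2, Rational(1, 2)), Pow(y, Rational(1, 2))))
Pow(Add(Mul(-907, Pow(208, -1)), Function('n')(-15)), -1) = Pow(Add(Mul(-907, Pow(208, -1)), Mul(Pow(2, Rational(1, 2)), Pow(-15, Rational(1, 2)))), -1) = Pow(Add(Mul(-907, Rational(1, 208)), Mul(Pow(2, Rational(1, 2)), Mul(I, Pow(15, Rational(1, 2))))), -1) = Pow(Add(Rational(-907, 208), Mul(I, Pow(30, Rational(1, 2)))), -1)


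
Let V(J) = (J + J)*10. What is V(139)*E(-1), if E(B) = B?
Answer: -2780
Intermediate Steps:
V(J) = 20*J (V(J) = (2*J)*10 = 20*J)
V(139)*E(-1) = (20*139)*(-1) = 2780*(-1) = -2780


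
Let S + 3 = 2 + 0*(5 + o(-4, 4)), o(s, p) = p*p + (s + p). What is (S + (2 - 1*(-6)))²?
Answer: 49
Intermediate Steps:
o(s, p) = p + s + p² (o(s, p) = p² + (p + s) = p + s + p²)
S = -1 (S = -3 + (2 + 0*(5 + (4 - 4 + 4²))) = -3 + (2 + 0*(5 + (4 - 4 + 16))) = -3 + (2 + 0*(5 + 16)) = -3 + (2 + 0*21) = -3 + (2 + 0) = -3 + 2 = -1)
(S + (2 - 1*(-6)))² = (-1 + (2 - 1*(-6)))² = (-1 + (2 + 6))² = (-1 + 8)² = 7² = 49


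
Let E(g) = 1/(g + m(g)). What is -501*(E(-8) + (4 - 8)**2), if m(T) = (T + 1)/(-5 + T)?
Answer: -771039/97 ≈ -7948.9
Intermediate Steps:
m(T) = (1 + T)/(-5 + T)
E(g) = 1/(g + (1 + g)/(-5 + g))
-501*(E(-8) + (4 - 8)**2) = -501*((-5 - 8)/(1 - 8 - 8*(-5 - 8)) + (4 - 8)**2) = -501*(-13/(1 - 8 - 8*(-13)) + (-4)**2) = -501*(-13/(1 - 8 + 104) + 16) = -501*(-13/97 + 16) = -501*1539/97 = -771039/97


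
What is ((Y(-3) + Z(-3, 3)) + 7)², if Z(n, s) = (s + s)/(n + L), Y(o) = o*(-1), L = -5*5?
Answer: 18769/196 ≈ 95.760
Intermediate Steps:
L = -25
Y(o) = -o
Z(n, s) = 2*s/(-25 + n) (Z(n, s) = (s + s)/(n - 25) = (2*s)/(-25 + n) = 2*s/(-25 + n))
((Y(-3) + Z(-3, 3)) + 7)² = ((-1*(-3) + 2*3/(-25 - 3)) + 7)² = ((3 + 2*3/(-28)) + 7)² = ((3 + 2*3*(-1/28)) + 7)² = ((3 - 3/14) + 7)² = (39/14 + 7)² = (137/14)² = 18769/196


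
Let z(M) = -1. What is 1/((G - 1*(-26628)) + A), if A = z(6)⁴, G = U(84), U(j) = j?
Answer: 1/26713 ≈ 3.7435e-5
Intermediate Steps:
G = 84
A = 1 (A = (-1)⁴ = 1)
1/((G - 1*(-26628)) + A) = 1/((84 - 1*(-26628)) + 1) = 1/((84 + 26628) + 1) = 1/(26712 + 1) = 1/26713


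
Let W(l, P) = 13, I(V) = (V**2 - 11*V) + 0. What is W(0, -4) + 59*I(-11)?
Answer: 14291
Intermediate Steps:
I(V) = V**2 - 11*V
W(0, -4) + 59*I(-11) = 13 + 59*(-11*(-11 - 11)) = 13 + 59*(-11*(-22)) = 13 + 59*242 = 13 + 14278 = 14291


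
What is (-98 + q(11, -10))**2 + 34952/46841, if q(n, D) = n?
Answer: 354574481/46841 ≈ 7569.8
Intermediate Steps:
(-98 + q(11, -10))**2 + 34952/46841 = (-98 + 11)**2 + 34952/46841 = (-87)**2 + 34952*(1/46841) = 7569 + 34952/46841 = 354574481/46841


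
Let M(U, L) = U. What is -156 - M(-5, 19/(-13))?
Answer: -151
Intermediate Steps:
-156 - M(-5, 19/(-13)) = -156 - 1*(-5) = -156 + 5 = -151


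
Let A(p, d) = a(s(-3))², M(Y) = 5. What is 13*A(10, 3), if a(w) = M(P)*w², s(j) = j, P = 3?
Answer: 26325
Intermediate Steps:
a(w) = 5*w²
A(p, d) = 2025 (A(p, d) = (5*(-3)²)² = (5*9)² = 45² = 2025)
13*A(10, 3) = 13*2025 = 26325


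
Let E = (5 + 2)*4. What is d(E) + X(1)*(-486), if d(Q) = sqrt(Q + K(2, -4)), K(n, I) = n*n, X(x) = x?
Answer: -486 + 4*sqrt(2) ≈ -480.34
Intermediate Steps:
K(n, I) = n**2
E = 28 (E = 7*4 = 28)
d(Q) = sqrt(4 + Q) (d(Q) = sqrt(Q + 2**2) = sqrt(Q + 4) = sqrt(4 + Q))
d(E) + X(1)*(-486) = sqrt(4 + 28) + 1*(-486) = sqrt(32) - 486 = 4*sqrt(2) - 486 = -486 + 4*sqrt(2)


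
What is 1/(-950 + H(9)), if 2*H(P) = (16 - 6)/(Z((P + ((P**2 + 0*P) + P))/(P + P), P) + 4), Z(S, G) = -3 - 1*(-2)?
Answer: -3/2845 ≈ -0.0010545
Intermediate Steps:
Z(S, G) = -1 (Z(S, G) = -3 + 2 = -1)
H(P) = 5/3 (H(P) = ((16 - 6)/(-1 + 4))/2 = (10/3)/2 = (10*(1/3))/2 = (1/2)*(10/3) = 5/3)
1/(-950 + H(9)) = 1/(-950 + 5/3) = 1/(-2845/3) = -3/2845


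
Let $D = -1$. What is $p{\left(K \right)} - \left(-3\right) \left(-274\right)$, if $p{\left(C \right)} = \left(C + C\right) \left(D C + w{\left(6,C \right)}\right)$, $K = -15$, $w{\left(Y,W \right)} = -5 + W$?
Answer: $-672$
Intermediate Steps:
$p{\left(C \right)} = - 10 C$ ($p{\left(C \right)} = \left(C + C\right) \left(- C + \left(-5 + C\right)\right) = 2 C \left(-5\right) = - 10 C$)
$p{\left(K \right)} - \left(-3\right) \left(-274\right) = \left(-10\right) \left(-15\right) - \left(-3\right) \left(-274\right) = 150 - 822 = -672$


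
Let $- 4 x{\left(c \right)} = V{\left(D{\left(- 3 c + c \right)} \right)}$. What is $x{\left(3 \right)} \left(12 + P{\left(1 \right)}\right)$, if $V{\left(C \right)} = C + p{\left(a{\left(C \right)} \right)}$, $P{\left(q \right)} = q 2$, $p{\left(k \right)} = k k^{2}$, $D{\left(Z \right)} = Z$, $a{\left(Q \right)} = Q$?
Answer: $777$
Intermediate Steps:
$p{\left(k \right)} = k^{3}$
$P{\left(q \right)} = 2 q$
$V{\left(C \right)} = C + C^{3}$
$x{\left(c \right)} = \frac{c}{2} + 2 c^{3}$ ($x{\left(c \right)} = - \frac{\left(- 3 c + c\right) + \left(- 3 c + c\right)^{3}}{4} = - \frac{- 2 c + \left(- 2 c\right)^{3}}{4} = - \frac{- 2 c - 8 c^{3}}{4} = - \frac{- 8 c^{3} - 2 c}{4} = \frac{c}{2} + 2 c^{3}$)
$x{\left(3 \right)} \left(12 + P{\left(1 \right)}\right) = \left(\frac{1}{2} \cdot 3 + 2 \cdot 3^{3}\right) \left(12 + 2 \cdot 1\right) = \left(\frac{3}{2} + 2 \cdot 27\right) \left(12 + 2\right) = \left(\frac{3}{2} + 54\right) 14 = \frac{111}{2} \cdot 14 = 777$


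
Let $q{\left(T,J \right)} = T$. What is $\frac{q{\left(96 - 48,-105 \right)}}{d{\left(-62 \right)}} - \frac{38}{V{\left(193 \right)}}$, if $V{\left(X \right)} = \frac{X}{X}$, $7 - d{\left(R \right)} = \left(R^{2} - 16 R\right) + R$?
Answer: $- \frac{60398}{1589} \approx -38.01$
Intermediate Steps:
$d{\left(R \right)} = 7 - R^{2} + 15 R$ ($d{\left(R \right)} = 7 - \left(\left(R^{2} - 16 R\right) + R\right) = 7 - \left(R^{2} - 15 R\right) = 7 - R^{2} + 15 R$)
$V{\left(X \right)} = 1$
$\frac{q{\left(96 - 48,-105 \right)}}{d{\left(-62 \right)}} - \frac{38}{V{\left(193 \right)}} = \frac{96 - 48}{7 - \left(-62\right)^{2} + 15 \left(-62\right)} - \frac{38}{1} = \frac{48}{7 - 3844 - 930} - 38 = \frac{48}{-4767} - 38 = 48 \left(- \frac{1}{4767}\right) - 38 = - \frac{16}{1589} - 38 = - \frac{60398}{1589}$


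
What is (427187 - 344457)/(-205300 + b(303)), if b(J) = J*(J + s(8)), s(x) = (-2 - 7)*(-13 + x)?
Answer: -41365/49928 ≈ -0.82849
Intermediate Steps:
s(x) = 117 - 9*x (s(x) = -9*(-13 + x) = 117 - 9*x)
b(J) = J*(45 + J) (b(J) = J*(J + (117 - 9*8)) = J*(J + (117 - 72)) = J*(J + 45) = J*(45 + J))
(427187 - 344457)/(-205300 + b(303)) = (427187 - 344457)/(-205300 + 303*(45 + 303)) = 82730/(-205300 + 303*348) = 82730/(-205300 + 105444) = 82730/(-99856) = 82730*(-1/99856) = -41365/49928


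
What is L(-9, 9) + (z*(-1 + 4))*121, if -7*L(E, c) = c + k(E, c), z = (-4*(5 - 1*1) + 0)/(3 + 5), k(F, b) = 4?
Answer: -5095/7 ≈ -727.86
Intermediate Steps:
z = -2 (z = (-4*(5 - 1) + 0)/8 = (-4*4 + 0)*(⅛) = (-16 + 0)*(⅛) = -16*⅛ = -2)
L(E, c) = -4/7 - c/7 (L(E, c) = -(c + 4)/7 = -(4 + c)/7 = -4/7 - c/7)
L(-9, 9) + (z*(-1 + 4))*121 = (-4/7 - ⅐*9) - 2*(-1 + 4)*121 = (-4/7 - 9/7) - 2*3*121 = -13/7 - 6*121 = -13/7 - 726 = -5095/7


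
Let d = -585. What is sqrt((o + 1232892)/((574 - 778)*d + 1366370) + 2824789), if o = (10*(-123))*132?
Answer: sqrt(1558813742391383155)/742855 ≈ 1680.7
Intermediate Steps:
o = -162360 (o = -1230*132 = -162360)
sqrt((o + 1232892)/((574 - 778)*d + 1366370) + 2824789) = sqrt((-162360 + 1232892)/((574 - 778)*(-585) + 1366370) + 2824789) = sqrt(1070532/(-204*(-585) + 1366370) + 2824789) = sqrt(1070532/(119340 + 1366370) + 2824789) = sqrt(1070532/1485710 + 2824789) = sqrt(1070532*(1/1485710) + 2824789) = sqrt(535266/742855 + 2824789) = sqrt(2098409167861/742855) = sqrt(1558813742391383155)/742855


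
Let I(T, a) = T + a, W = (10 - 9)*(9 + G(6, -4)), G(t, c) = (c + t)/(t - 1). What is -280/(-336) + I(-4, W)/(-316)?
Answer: 3869/4740 ≈ 0.81625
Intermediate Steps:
G(t, c) = (c + t)/(-1 + t)
W = 47/5 (W = (10 - 9)*(9 + (-4 + 6)/(-1 + 6)) = 1*(9 + 2/5) = 1*(9 + (⅕)*2) = 1*(9 + ⅖) = 1*(47/5) = 47/5 ≈ 9.4000)
-280/(-336) + I(-4, W)/(-316) = -280/(-336) + (-4 + 47/5)/(-316) = -280*(-1/336) + (27/5)*(-1/316) = ⅚ - 27/1580 = 3869/4740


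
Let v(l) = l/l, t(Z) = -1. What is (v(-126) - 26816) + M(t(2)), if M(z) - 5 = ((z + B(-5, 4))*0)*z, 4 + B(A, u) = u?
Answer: -26810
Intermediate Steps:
B(A, u) = -4 + u
v(l) = 1
M(z) = 5 (M(z) = 5 + ((z + (-4 + 4))*0)*z = 5 + ((z + 0)*0)*z = 5 + (z*0)*z = 5 + 0*z = 5 + 0 = 5)
(v(-126) - 26816) + M(t(2)) = (1 - 26816) + 5 = -26815 + 5 = -26810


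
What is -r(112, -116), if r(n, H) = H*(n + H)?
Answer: -464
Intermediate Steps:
r(n, H) = H*(H + n)
-r(112, -116) = -(-116)*(-116 + 112) = -(-116)*(-4) = -1*464 = -464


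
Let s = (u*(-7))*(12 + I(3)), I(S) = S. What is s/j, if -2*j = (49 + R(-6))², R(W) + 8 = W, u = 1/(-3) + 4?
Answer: 22/35 ≈ 0.62857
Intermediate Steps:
u = 11/3 (u = -⅓ + 4 = 11/3 ≈ 3.6667)
R(W) = -8 + W
s = -385 (s = ((11/3)*(-7))*(12 + 3) = -77/3*15 = -385)
j = -1225/2 (j = -(49 + (-8 - 6))²/2 = -(49 - 14)²/2 = -½*35² = -½*1225 = -1225/2 ≈ -612.50)
s/j = -385/(-1225/2) = -385*(-2/1225) = 22/35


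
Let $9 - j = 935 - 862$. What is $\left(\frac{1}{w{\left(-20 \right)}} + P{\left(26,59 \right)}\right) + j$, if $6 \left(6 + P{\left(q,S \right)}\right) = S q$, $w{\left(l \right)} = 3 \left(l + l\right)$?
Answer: $\frac{22279}{120} \approx 185.66$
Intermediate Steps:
$j = -64$ ($j = 9 - \left(935 - 862\right) = 9 - 73 = -64$)
$w{\left(l \right)} = 6 l$ ($w{\left(l \right)} = 3 \cdot 2 l = 6 l$)
$P{\left(q,S \right)} = -6 + \frac{S q}{6}$
$\left(\frac{1}{w{\left(-20 \right)}} + P{\left(26,59 \right)}\right) + j = \left(\frac{1}{6 \left(-20\right)} - \left(6 - \frac{767}{3}\right)\right) - 64 = \left(\frac{1}{-120} + \left(-6 + \frac{767}{3}\right)\right) - 64 = \left(- \frac{1}{120} + \frac{749}{3}\right) - 64 = \frac{29959}{120} - 64 = \frac{22279}{120}$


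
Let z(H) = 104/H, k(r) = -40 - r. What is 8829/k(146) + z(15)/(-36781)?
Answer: -1623703693/34206330 ≈ -47.468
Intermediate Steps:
8829/k(146) + z(15)/(-36781) = 8829/(-40 - 1*146) + (104/15)/(-36781) = 8829/(-40 - 146) + (104*(1/15))*(-1/36781) = 8829/(-186) + (104/15)*(-1/36781) = 8829*(-1/186) - 104/551715 = -2943/62 - 104/551715 = -1623703693/34206330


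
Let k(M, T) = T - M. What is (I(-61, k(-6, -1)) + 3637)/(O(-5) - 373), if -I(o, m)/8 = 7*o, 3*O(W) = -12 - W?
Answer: -21159/1126 ≈ -18.791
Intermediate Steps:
O(W) = -4 - W/3 (O(W) = (-12 - W)/3 = -4 - W/3)
I(o, m) = -56*o
(I(-61, k(-6, -1)) + 3637)/(O(-5) - 373) = (-56*(-61) + 3637)/((-4 - ⅓*(-5)) - 373) = (3416 + 3637)/((-4 + 5/3) - 373) = 7053/(-7/3 - 373) = 7053/(-1126/3) = 7053*(-3/1126) = -21159/1126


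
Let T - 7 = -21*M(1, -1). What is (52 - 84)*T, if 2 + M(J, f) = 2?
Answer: -224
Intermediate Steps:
M(J, f) = 0 (M(J, f) = -2 + 2 = 0)
T = 7 (T = 7 - 21*0 = 7 + 0 = 7)
(52 - 84)*T = (52 - 84)*7 = -32*7 = -224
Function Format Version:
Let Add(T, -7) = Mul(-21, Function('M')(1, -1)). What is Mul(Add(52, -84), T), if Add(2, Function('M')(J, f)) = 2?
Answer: -224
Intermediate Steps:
Function('M')(J, f) = 0 (Function('M')(J, f) = Add(-2, 2) = 0)
T = 7 (T = Add(7, Mul(-21, 0)) = Add(7, 0) = 7)
Mul(Add(52, -84), T) = Mul(Add(52, -84), 7) = Mul(-32, 7) = -224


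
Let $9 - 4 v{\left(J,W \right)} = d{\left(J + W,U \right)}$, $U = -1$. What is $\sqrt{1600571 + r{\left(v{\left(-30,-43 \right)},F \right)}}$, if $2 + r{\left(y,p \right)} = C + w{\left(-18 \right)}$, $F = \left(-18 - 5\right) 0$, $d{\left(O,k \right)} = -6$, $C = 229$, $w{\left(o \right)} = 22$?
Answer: $2 \sqrt{400205} \approx 1265.2$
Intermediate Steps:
$v{\left(J,W \right)} = \frac{15}{4}$ ($v{\left(J,W \right)} = \frac{9}{4} - - \frac{3}{2} = \frac{9}{4} + \frac{3}{2} = \frac{15}{4}$)
$F = 0$ ($F = \left(-23\right) 0 = 0$)
$r{\left(y,p \right)} = 249$ ($r{\left(y,p \right)} = -2 + \left(229 + 22\right) = -2 + 251 = 249$)
$\sqrt{1600571 + r{\left(v{\left(-30,-43 \right)},F \right)}} = \sqrt{1600571 + 249} = \sqrt{1600820} = 2 \sqrt{400205}$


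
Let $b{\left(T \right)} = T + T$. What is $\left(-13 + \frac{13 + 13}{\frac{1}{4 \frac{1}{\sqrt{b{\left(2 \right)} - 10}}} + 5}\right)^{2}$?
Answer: $\frac{507 \left(- 23 i + 4 \sqrt{6}\right)}{- 197 i + 20 \sqrt{6}} \approx 61.651 + 9.8847 i$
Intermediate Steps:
$b{\left(T \right)} = 2 T$
$\left(-13 + \frac{13 + 13}{\frac{1}{4 \frac{1}{\sqrt{b{\left(2 \right)} - 10}}} + 5}\right)^{2} = \left(-13 + \frac{13 + 13}{\frac{1}{4 \frac{1}{\sqrt{2 \cdot 2 - 10}}} + 5}\right)^{2} = \left(-13 + \frac{26}{\frac{1}{4 \frac{1}{\sqrt{4 - 10}}} + 5}\right)^{2} = \left(-13 + \frac{26}{\frac{1}{4 \frac{1}{\sqrt{-6}}} + 5}\right)^{2} = \left(-13 + \frac{26}{\frac{1}{4 \frac{1}{i \sqrt{6}}} + 5}\right)^{2} = \left(-13 + \frac{26}{\frac{1}{4 \left(- \frac{i \sqrt{6}}{6}\right)} + 5}\right)^{2} = \left(-13 + \frac{26}{\frac{1}{\left(- \frac{2}{3}\right) i \sqrt{6}} + 5}\right)^{2} = \left(-13 + \frac{26}{\frac{i \sqrt{6}}{4} + 5}\right)^{2} = \left(-13 + \frac{26}{5 + \frac{i \sqrt{6}}{4}}\right)^{2}$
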